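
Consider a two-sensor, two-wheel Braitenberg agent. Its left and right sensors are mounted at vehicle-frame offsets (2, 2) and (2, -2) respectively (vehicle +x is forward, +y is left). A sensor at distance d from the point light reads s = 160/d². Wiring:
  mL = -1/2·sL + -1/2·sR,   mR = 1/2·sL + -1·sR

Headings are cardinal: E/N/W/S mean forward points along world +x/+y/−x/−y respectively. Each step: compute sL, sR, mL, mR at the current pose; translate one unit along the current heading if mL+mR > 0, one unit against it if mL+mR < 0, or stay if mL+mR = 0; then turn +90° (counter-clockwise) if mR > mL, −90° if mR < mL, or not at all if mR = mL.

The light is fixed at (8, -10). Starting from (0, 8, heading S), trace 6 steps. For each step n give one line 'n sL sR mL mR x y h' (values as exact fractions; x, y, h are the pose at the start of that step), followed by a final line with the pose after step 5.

0 40/73 40/89 -3240/6497 -1140/6497 0 8 S
1 160/477 32/65 -12832/31005 -10064/31005 0 9 E
2 80/281 16/49 -4208/13769 -2536/13769 -1 9 N
3 160/377 160/521 -71840/196417 -18640/196417 -1 8 W
4 40/73 40/89 -3240/6497 -1140/6497 0 8 S
5 160/477 32/65 -12832/31005 -10064/31005 0 9 E
final -1 9 N

n=0: pose=(0,8,S); sL=40/73, sR=40/89; mL=-3240/6497, mR=-1140/6497; mL+mR=-60/89 → advance -1; mR−mL=2100/6497 → turn +1·90°
n=1: pose=(0,9,E); sL=160/477, sR=32/65; mL=-12832/31005, mR=-10064/31005; mL+mR=-48/65 → advance -1; mR−mL=2768/31005 → turn +1·90°
n=2: pose=(-1,9,N); sL=80/281, sR=16/49; mL=-4208/13769, mR=-2536/13769; mL+mR=-24/49 → advance -1; mR−mL=1672/13769 → turn +1·90°
n=3: pose=(-1,8,W); sL=160/377, sR=160/521; mL=-71840/196417, mR=-18640/196417; mL+mR=-240/521 → advance -1; mR−mL=53200/196417 → turn +1·90°
n=4: pose=(0,8,S); sL=40/73, sR=40/89; mL=-3240/6497, mR=-1140/6497; mL+mR=-60/89 → advance -1; mR−mL=2100/6497 → turn +1·90°
n=5: pose=(0,9,E); sL=160/477, sR=32/65; mL=-12832/31005, mR=-10064/31005; mL+mR=-48/65 → advance -1; mR−mL=2768/31005 → turn +1·90°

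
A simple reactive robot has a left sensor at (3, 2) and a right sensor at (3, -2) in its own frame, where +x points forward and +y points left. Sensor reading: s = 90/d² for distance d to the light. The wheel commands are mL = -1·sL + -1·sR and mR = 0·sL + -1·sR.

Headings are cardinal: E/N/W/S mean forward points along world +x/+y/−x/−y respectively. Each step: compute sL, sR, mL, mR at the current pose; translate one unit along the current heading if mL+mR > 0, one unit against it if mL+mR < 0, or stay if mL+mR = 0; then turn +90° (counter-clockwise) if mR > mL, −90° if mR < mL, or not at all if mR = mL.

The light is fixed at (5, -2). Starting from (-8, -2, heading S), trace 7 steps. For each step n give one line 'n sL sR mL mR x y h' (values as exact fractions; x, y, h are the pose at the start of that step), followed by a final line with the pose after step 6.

0 9/13 5/13 -14/13 -5/13 -8 -2 S
1 90/109 90/101 -18900/11009 -90/101 -8 -1 E
2 45/136 9/16 -243/272 -9/16 -9 -1 N
3 90/293 90/293 -180/293 -90/293 -9 -2 W
4 9/13 5/13 -14/13 -5/13 -8 -2 S
5 90/109 90/101 -18900/11009 -90/101 -8 -1 E
6 45/136 9/16 -243/272 -9/16 -9 -1 N
final -9 -2 W

n=0: pose=(-8,-2,S); sL=9/13, sR=5/13; mL=-14/13, mR=-5/13; mL+mR=-19/13 → advance -1; mR−mL=9/13 → turn +1·90°
n=1: pose=(-8,-1,E); sL=90/109, sR=90/101; mL=-18900/11009, mR=-90/101; mL+mR=-28710/11009 → advance -1; mR−mL=90/109 → turn +1·90°
n=2: pose=(-9,-1,N); sL=45/136, sR=9/16; mL=-243/272, mR=-9/16; mL+mR=-99/68 → advance -1; mR−mL=45/136 → turn +1·90°
n=3: pose=(-9,-2,W); sL=90/293, sR=90/293; mL=-180/293, mR=-90/293; mL+mR=-270/293 → advance -1; mR−mL=90/293 → turn +1·90°
n=4: pose=(-8,-2,S); sL=9/13, sR=5/13; mL=-14/13, mR=-5/13; mL+mR=-19/13 → advance -1; mR−mL=9/13 → turn +1·90°
n=5: pose=(-8,-1,E); sL=90/109, sR=90/101; mL=-18900/11009, mR=-90/101; mL+mR=-28710/11009 → advance -1; mR−mL=90/109 → turn +1·90°
n=6: pose=(-9,-1,N); sL=45/136, sR=9/16; mL=-243/272, mR=-9/16; mL+mR=-99/68 → advance -1; mR−mL=45/136 → turn +1·90°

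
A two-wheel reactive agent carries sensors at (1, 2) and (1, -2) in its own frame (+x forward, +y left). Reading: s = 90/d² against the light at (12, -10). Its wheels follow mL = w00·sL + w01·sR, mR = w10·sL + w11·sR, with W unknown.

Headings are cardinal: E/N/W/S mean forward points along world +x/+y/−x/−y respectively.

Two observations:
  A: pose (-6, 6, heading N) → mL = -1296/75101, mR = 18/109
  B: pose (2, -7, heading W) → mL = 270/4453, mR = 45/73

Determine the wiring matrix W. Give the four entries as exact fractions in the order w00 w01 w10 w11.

obs A: pose=(-6,6,N) → sL=90/689, sR=18/109, mL=-1296/75101, mR=18/109
obs B: pose=(2,-7,W) → sL=45/61, sR=45/73, mL=270/4453, mR=45/73
sensor matrix S = [[90/689, 18/109], [45/61, 45/73]]; det S = -13812120/334424753
solve [mL_A; mL_B] = S·[w00; w01] and [mR_A; mR_B] = S·[w10; w11]:
  w00 = 1/2, w01 = -1/2, w10 = 0, w11 = 1

1/2 -1/2 0 1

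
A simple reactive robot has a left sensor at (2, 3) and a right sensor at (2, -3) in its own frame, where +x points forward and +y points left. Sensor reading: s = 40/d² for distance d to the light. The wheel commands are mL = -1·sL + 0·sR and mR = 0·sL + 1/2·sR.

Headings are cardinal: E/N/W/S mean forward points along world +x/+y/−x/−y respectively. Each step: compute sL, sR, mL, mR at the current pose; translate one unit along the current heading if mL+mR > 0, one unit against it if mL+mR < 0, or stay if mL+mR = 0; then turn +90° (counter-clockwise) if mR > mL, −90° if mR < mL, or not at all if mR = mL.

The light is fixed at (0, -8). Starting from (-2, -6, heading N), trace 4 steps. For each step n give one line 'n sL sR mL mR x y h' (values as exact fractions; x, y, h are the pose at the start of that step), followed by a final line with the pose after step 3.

0 40/41 40/17 -40/41 20/17 -2 -6 N
1 5/2 10/13 -5/2 5/13 -2 -5 W
2 8 40/17 -8 20/17 -1 -5 S
3 4/5 20 -4/5 10 -1 -4 E
final 0 -4 N

n=0: pose=(-2,-6,N); sL=40/41, sR=40/17; mL=-40/41, mR=20/17; mL+mR=140/697 → advance +1; mR−mL=1500/697 → turn +1·90°
n=1: pose=(-2,-5,W); sL=5/2, sR=10/13; mL=-5/2, mR=5/13; mL+mR=-55/26 → advance -1; mR−mL=75/26 → turn +1·90°
n=2: pose=(-1,-5,S); sL=8, sR=40/17; mL=-8, mR=20/17; mL+mR=-116/17 → advance -1; mR−mL=156/17 → turn +1·90°
n=3: pose=(-1,-4,E); sL=4/5, sR=20; mL=-4/5, mR=10; mL+mR=46/5 → advance +1; mR−mL=54/5 → turn +1·90°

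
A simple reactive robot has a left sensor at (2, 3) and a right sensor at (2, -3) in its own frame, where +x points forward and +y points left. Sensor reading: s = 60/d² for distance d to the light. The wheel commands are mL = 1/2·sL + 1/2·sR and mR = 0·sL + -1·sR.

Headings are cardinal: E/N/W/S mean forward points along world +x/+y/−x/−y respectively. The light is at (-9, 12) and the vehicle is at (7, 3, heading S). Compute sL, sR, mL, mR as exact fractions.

left sensor world pos  = (10, 1); dL² = 482
right sensor world pos = (4, 1); dR² = 290
sL = 60/482 = 30/241
sR = 60/290 = 6/29
mL = 1/2·sL + 1/2·sR = 1158/6989
mR = 0·sL + -1·sR = -6/29

30/241 6/29 1158/6989 -6/29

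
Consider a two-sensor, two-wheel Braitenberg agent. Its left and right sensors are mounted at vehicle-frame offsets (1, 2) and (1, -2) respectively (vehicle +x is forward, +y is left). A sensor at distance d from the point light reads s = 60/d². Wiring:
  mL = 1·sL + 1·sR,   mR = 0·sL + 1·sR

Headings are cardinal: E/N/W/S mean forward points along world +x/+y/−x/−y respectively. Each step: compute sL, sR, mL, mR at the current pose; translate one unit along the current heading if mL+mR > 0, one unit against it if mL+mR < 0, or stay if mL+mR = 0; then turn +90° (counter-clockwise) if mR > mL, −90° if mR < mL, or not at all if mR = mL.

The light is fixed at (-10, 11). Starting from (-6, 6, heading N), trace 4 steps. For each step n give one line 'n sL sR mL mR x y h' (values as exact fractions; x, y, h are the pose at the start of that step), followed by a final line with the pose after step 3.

n=0: pose=(-6,6,N); sL=3, sR=15/13; mL=54/13, mR=15/13; mL+mR=69/13 → advance +1; mR−mL=-3 → turn -1·90°
n=1: pose=(-6,7,E); sL=60/29, sR=60/61; mL=5400/1769, mR=60/61; mL+mR=7140/1769 → advance +1; mR−mL=-60/29 → turn -1·90°
n=2: pose=(-5,7,S); sL=30/37, sR=30/17; mL=1620/629, mR=30/17; mL+mR=2730/629 → advance +1; mR−mL=-30/37 → turn -1·90°
n=3: pose=(-5,6,W); sL=12/13, sR=12/5; mL=216/65, mR=12/5; mL+mR=372/65 → advance +1; mR−mL=-12/13 → turn -1·90°

0 3 15/13 54/13 15/13 -6 6 N
1 60/29 60/61 5400/1769 60/61 -6 7 E
2 30/37 30/17 1620/629 30/17 -5 7 S
3 12/13 12/5 216/65 12/5 -5 6 W
final -6 6 N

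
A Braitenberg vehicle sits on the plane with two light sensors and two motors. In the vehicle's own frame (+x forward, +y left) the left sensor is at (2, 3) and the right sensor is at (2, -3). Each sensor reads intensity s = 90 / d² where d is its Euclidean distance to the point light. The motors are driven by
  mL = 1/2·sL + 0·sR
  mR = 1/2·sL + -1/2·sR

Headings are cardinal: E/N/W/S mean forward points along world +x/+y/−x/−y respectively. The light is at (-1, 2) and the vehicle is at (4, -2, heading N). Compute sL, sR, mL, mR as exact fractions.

left sensor world pos  = (1, 0); dL² = 8
right sensor world pos = (7, 0); dR² = 68
sL = 90/8 = 45/4
sR = 90/68 = 45/34
mL = 1/2·sL + 0·sR = 45/8
mR = 1/2·sL + -1/2·sR = 675/136

45/4 45/34 45/8 675/136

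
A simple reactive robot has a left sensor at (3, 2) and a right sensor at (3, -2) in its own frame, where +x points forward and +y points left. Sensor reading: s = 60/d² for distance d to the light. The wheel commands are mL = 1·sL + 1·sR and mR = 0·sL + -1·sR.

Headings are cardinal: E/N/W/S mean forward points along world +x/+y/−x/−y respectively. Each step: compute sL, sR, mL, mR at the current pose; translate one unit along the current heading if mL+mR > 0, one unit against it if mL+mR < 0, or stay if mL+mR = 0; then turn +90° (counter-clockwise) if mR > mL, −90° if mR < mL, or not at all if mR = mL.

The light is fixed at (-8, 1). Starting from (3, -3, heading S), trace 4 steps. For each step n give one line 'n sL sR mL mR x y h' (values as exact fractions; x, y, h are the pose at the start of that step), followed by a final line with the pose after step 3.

0 30/109 6/13 1044/1417 -6/13 3 -3 S
1 60/113 60/73 11160/8249 -60/73 3 -4 W
2 15/17 15/37 810/629 -15/37 2 -4 N
3 60/173 12/41 4536/7093 -12/41 2 -3 E
final 3 -3 S

n=0: pose=(3,-3,S); sL=30/109, sR=6/13; mL=1044/1417, mR=-6/13; mL+mR=30/109 → advance +1; mR−mL=-1698/1417 → turn -1·90°
n=1: pose=(3,-4,W); sL=60/113, sR=60/73; mL=11160/8249, mR=-60/73; mL+mR=60/113 → advance +1; mR−mL=-17940/8249 → turn -1·90°
n=2: pose=(2,-4,N); sL=15/17, sR=15/37; mL=810/629, mR=-15/37; mL+mR=15/17 → advance +1; mR−mL=-1065/629 → turn -1·90°
n=3: pose=(2,-3,E); sL=60/173, sR=12/41; mL=4536/7093, mR=-12/41; mL+mR=60/173 → advance +1; mR−mL=-6612/7093 → turn -1·90°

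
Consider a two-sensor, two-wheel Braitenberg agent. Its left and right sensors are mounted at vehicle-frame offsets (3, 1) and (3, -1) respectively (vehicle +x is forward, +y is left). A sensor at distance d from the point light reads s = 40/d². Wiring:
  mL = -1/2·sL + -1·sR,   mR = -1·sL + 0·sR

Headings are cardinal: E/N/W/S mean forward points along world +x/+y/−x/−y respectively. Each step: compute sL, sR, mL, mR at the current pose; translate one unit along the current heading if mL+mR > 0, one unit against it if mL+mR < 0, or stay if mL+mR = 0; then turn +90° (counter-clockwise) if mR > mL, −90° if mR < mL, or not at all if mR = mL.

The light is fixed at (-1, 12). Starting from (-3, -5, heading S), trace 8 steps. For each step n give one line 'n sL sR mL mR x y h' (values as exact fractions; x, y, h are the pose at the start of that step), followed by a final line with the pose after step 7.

n=0: pose=(-3,-5,S); sL=40/401, sR=40/409; mL=-24220/164009, mR=-40/401; mL+mR=-40580/164009 → advance -1; mR−mL=7860/164009 → turn +1·90°
n=1: pose=(-3,-4,E); sL=20/113, sR=4/29; mL=-742/3277, mR=-20/113; mL+mR=-1322/3277 → advance -1; mR−mL=162/3277 → turn +1·90°
n=2: pose=(-4,-4,N); sL=8/37, sR=40/173; mL=-2172/6401, mR=-8/37; mL+mR=-3556/6401 → advance -1; mR−mL=788/6401 → turn +1·90°
n=3: pose=(-4,-5,W); sL=1/9, sR=10/73; mL=-253/1314, mR=-1/9; mL+mR=-133/438 → advance -1; mR−mL=107/1314 → turn +1·90°
n=4: pose=(-3,-5,S); sL=40/401, sR=40/409; mL=-24220/164009, mR=-40/401; mL+mR=-40580/164009 → advance -1; mR−mL=7860/164009 → turn +1·90°
n=5: pose=(-3,-4,E); sL=20/113, sR=4/29; mL=-742/3277, mR=-20/113; mL+mR=-1322/3277 → advance -1; mR−mL=162/3277 → turn +1·90°
n=6: pose=(-4,-4,N); sL=8/37, sR=40/173; mL=-2172/6401, mR=-8/37; mL+mR=-3556/6401 → advance -1; mR−mL=788/6401 → turn +1·90°
n=7: pose=(-4,-5,W); sL=1/9, sR=10/73; mL=-253/1314, mR=-1/9; mL+mR=-133/438 → advance -1; mR−mL=107/1314 → turn +1·90°

0 40/401 40/409 -24220/164009 -40/401 -3 -5 S
1 20/113 4/29 -742/3277 -20/113 -3 -4 E
2 8/37 40/173 -2172/6401 -8/37 -4 -4 N
3 1/9 10/73 -253/1314 -1/9 -4 -5 W
4 40/401 40/409 -24220/164009 -40/401 -3 -5 S
5 20/113 4/29 -742/3277 -20/113 -3 -4 E
6 8/37 40/173 -2172/6401 -8/37 -4 -4 N
7 1/9 10/73 -253/1314 -1/9 -4 -5 W
final -3 -5 S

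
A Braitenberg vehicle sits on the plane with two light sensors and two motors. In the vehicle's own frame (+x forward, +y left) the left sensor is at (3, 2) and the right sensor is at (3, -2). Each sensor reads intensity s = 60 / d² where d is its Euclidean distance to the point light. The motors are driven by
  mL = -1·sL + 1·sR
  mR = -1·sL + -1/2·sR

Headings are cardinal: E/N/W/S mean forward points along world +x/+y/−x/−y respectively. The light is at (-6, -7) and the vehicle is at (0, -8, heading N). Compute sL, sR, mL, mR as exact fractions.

3 15/17 -36/17 -117/34

left sensor world pos  = (-2, -5); dL² = 20
right sensor world pos = (2, -5); dR² = 68
sL = 60/20 = 3
sR = 60/68 = 15/17
mL = -1·sL + 1·sR = -36/17
mR = -1·sL + -1/2·sR = -117/34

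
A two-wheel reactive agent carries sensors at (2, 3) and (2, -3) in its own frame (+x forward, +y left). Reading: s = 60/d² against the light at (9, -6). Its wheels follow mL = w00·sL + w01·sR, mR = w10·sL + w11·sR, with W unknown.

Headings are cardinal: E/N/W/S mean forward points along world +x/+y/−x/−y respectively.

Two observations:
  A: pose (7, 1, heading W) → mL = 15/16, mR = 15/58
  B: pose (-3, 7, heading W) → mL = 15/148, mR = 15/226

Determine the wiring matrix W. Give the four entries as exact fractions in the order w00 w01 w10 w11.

1/2 0 0 1/2

obs A: pose=(7,1,W) → sL=15/8, sR=15/29, mL=15/16, mR=15/58
obs B: pose=(-3,7,W) → sL=15/74, sR=15/113, mL=15/148, mR=15/226
sensor matrix S = [[15/8, 15/29], [15/74, 15/113]]; det S = 139725/969992
solve [mL_A; mL_B] = S·[w00; w01] and [mR_A; mR_B] = S·[w10; w11]:
  w00 = 1/2, w01 = 0, w10 = 0, w11 = 1/2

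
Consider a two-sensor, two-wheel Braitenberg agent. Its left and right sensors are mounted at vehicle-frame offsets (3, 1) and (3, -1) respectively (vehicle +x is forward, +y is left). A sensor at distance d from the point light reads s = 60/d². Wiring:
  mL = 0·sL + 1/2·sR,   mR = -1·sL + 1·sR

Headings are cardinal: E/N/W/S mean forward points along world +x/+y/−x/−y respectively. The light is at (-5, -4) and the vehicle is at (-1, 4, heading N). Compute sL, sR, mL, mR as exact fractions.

left sensor world pos  = (-2, 7); dL² = 130
right sensor world pos = (0, 7); dR² = 146
sL = 60/130 = 6/13
sR = 60/146 = 30/73
mL = 0·sL + 1/2·sR = 15/73
mR = -1·sL + 1·sR = -48/949

6/13 30/73 15/73 -48/949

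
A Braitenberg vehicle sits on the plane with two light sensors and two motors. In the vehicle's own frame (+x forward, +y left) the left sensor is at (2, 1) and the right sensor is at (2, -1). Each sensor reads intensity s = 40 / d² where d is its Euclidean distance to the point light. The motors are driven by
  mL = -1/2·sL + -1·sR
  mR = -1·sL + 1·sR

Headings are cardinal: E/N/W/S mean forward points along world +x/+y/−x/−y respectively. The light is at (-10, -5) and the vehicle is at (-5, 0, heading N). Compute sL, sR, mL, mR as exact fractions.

8/13 8/17 -172/221 -32/221

left sensor world pos  = (-6, 2); dL² = 65
right sensor world pos = (-4, 2); dR² = 85
sL = 40/65 = 8/13
sR = 40/85 = 8/17
mL = -1/2·sL + -1·sR = -172/221
mR = -1·sL + 1·sR = -32/221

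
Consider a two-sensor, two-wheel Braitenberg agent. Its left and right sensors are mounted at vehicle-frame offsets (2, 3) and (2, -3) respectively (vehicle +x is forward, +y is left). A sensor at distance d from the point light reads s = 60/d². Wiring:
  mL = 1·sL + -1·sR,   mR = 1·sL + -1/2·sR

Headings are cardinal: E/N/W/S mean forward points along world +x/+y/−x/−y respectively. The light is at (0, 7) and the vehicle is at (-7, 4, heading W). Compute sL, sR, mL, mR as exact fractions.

left sensor world pos  = (-9, 1); dL² = 117
right sensor world pos = (-9, 7); dR² = 81
sL = 60/117 = 20/39
sR = 60/81 = 20/27
mL = 1·sL + -1·sR = -80/351
mR = 1·sL + -1/2·sR = 50/351

20/39 20/27 -80/351 50/351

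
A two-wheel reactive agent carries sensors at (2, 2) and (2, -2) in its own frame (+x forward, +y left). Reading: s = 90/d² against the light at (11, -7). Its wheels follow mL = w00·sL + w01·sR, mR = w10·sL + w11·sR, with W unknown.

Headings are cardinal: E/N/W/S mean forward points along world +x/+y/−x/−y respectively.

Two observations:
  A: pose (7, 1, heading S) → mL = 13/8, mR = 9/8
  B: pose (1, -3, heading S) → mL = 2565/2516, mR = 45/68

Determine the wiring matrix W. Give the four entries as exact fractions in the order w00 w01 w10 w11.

obs A: pose=(7,1,S) → sL=9/4, sR=5/4, mL=13/8, mR=9/8
obs B: pose=(1,-3,S) → sL=45/34, sR=45/74, mL=2565/2516, mR=45/68
sensor matrix S = [[9/4, 5/4], [45/34, 45/74]]; det S = -180/629
solve [mL_A; mL_B] = S·[w00; w01] and [mR_A; mR_B] = S·[w10; w11]:
  w00 = 1, w01 = -1/2, w10 = 1/2, w11 = 0

1 -1/2 1/2 0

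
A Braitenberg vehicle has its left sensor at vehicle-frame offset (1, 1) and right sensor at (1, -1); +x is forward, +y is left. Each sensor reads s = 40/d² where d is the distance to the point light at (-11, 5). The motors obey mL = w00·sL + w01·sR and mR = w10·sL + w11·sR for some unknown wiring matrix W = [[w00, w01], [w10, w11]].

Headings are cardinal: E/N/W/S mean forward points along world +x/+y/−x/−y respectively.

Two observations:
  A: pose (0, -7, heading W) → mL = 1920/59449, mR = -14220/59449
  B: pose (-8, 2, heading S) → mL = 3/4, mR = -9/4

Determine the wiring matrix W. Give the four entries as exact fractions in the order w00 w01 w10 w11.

-1 1 -1 -1/2

obs A: pose=(0,-7,W) → sL=40/269, sR=40/221, mL=1920/59449, mR=-14220/59449
obs B: pose=(-8,2,S) → sL=5/4, sR=2, mL=3/4, mR=-9/4
sensor matrix S = [[40/269, 40/221], [5/4, 2]]; det S = 4230/59449
solve [mL_A; mL_B] = S·[w00; w01] and [mR_A; mR_B] = S·[w10; w11]:
  w00 = -1, w01 = 1, w10 = -1, w11 = -1/2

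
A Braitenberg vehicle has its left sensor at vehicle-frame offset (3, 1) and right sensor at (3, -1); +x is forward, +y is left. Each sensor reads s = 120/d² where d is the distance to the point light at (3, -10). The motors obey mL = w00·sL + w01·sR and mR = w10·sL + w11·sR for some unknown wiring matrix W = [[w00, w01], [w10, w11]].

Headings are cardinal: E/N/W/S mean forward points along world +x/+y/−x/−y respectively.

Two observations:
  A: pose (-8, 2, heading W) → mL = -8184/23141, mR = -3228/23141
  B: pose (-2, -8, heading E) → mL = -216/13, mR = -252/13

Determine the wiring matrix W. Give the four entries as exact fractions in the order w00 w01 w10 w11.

-1/2 -1/2 1/2 -1

obs A: pose=(-8,2,W) → sL=120/317, sR=24/73, mL=-8184/23141, mR=-3228/23141
obs B: pose=(-2,-8,E) → sL=120/13, sR=24, mL=-216/13, mR=-252/13
sensor matrix S = [[120/317, 24/73], [120/13, 24]]; det S = 1820160/300833
solve [mL_A; mL_B] = S·[w00; w01] and [mR_A; mR_B] = S·[w10; w11]:
  w00 = -1/2, w01 = -1/2, w10 = 1/2, w11 = -1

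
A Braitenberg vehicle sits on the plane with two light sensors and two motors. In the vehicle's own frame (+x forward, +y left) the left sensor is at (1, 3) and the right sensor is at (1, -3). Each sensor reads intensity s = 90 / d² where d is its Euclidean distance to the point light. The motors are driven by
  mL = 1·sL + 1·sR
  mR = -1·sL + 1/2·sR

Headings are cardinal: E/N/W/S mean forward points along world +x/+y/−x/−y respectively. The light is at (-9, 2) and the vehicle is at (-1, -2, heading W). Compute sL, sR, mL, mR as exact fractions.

left sensor world pos  = (-2, -5); dL² = 98
right sensor world pos = (-2, 1); dR² = 50
sL = 90/98 = 45/49
sR = 90/50 = 9/5
mL = 1·sL + 1·sR = 666/245
mR = -1·sL + 1/2·sR = -9/490

45/49 9/5 666/245 -9/490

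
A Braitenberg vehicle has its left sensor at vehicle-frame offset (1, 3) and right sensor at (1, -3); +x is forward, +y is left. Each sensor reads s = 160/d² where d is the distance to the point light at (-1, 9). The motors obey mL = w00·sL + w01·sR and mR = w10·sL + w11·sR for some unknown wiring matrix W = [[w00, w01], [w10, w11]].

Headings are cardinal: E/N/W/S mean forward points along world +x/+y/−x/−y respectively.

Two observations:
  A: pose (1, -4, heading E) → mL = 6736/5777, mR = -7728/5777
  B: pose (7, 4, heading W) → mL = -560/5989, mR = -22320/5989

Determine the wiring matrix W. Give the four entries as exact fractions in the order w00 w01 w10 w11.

obs A: pose=(1,-4,E) → sL=160/109, sR=32/53, mL=6736/5777, mR=-7728/5777
obs B: pose=(7,4,W) → sL=160/113, sR=160/53, mL=-560/5989, mR=-22320/5989
sensor matrix S = [[160/109, 32/53], [160/113, 160/53]]; det S = 2334720/652801
solve [mL_A; mL_B] = S·[w00; w01] and [mR_A; mR_B] = S·[w10; w11]:
  w00 = 1, w01 = -1/2, w10 = -1/2, w11 = -1

1 -1/2 -1/2 -1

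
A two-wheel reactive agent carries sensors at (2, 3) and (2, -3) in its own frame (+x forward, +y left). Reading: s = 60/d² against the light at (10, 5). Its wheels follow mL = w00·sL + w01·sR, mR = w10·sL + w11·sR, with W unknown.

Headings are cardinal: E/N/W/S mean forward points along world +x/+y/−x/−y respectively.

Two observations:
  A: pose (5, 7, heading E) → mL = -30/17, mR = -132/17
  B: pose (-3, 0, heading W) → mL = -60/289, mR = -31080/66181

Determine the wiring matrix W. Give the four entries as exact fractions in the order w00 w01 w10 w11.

obs A: pose=(5,7,E) → sL=30/17, sR=6, mL=-30/17, mR=-132/17
obs B: pose=(-3,0,W) → sL=60/289, sR=60/229, mL=-60/289, mR=-31080/66181
sensor matrix S = [[30/17, 6], [60/289, 60/229]]; det S = -51840/66181
solve [mL_A; mL_B] = S·[w00; w01] and [mR_A; mR_B] = S·[w10; w11]:
  w00 = -1, w01 = 0, w10 = -1, w11 = -1

-1 0 -1 -1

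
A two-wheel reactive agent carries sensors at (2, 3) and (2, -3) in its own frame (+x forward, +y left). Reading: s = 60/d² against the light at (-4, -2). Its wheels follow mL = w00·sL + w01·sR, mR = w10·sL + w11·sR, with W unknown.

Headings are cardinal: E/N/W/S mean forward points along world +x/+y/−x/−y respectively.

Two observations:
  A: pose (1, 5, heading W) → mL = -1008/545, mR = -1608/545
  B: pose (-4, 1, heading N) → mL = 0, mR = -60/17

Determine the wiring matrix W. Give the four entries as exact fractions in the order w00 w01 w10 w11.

obs A: pose=(1,5,W) → sL=12/5, sR=60/109, mL=-1008/545, mR=-1608/545
obs B: pose=(-4,1,N) → sL=30/17, sR=30/17, mL=0, mR=-60/17
sensor matrix S = [[12/5, 60/109], [30/17, 30/17]]; det S = 6048/1853
solve [mL_A; mL_B] = S·[w00; w01] and [mR_A; mR_B] = S·[w10; w11]:
  w00 = -1, w01 = 1, w10 = -1, w11 = -1

-1 1 -1 -1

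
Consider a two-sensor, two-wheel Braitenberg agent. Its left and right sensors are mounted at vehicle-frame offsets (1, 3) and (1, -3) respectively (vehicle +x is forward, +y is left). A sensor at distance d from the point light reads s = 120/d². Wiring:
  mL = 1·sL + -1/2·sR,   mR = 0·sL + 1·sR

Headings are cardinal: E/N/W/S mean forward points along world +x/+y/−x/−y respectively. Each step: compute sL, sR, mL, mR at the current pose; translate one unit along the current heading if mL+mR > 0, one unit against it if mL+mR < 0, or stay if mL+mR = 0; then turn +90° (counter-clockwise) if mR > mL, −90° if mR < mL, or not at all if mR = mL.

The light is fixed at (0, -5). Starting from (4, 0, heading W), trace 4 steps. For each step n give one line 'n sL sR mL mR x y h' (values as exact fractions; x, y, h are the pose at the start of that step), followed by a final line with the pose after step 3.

0 120/13 120/73 7980/949 120/73 4 0 W
1 10/3 5/3 5/2 5/3 3 0 N
2 120/97 24/5 -564/485 24/5 3 1 E
3 12/5 60/49 438/245 60/49 4 1 N
final 4 2 E

n=0: pose=(4,0,W); sL=120/13, sR=120/73; mL=7980/949, mR=120/73; mL+mR=9540/949 → advance +1; mR−mL=-6420/949 → turn -1·90°
n=1: pose=(3,0,N); sL=10/3, sR=5/3; mL=5/2, mR=5/3; mL+mR=25/6 → advance +1; mR−mL=-5/6 → turn -1·90°
n=2: pose=(3,1,E); sL=120/97, sR=24/5; mL=-564/485, mR=24/5; mL+mR=1764/485 → advance +1; mR−mL=2892/485 → turn +1·90°
n=3: pose=(4,1,N); sL=12/5, sR=60/49; mL=438/245, mR=60/49; mL+mR=738/245 → advance +1; mR−mL=-138/245 → turn -1·90°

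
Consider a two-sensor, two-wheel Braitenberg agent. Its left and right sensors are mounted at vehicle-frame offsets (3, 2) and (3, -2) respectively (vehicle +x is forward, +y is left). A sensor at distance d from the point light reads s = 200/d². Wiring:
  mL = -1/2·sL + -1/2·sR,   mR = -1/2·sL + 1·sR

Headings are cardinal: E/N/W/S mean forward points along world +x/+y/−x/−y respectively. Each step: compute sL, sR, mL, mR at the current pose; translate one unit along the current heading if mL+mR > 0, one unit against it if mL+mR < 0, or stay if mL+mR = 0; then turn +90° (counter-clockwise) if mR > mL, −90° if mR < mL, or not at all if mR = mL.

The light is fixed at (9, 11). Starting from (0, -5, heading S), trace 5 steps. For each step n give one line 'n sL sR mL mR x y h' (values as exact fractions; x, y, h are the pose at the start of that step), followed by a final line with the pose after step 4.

n=0: pose=(0,-5,S); sL=20/41, sR=100/241; mL=-4460/9881, mR=1690/9881; mL+mR=-2770/9881 → advance -1; mR−mL=150/241 → turn +1·90°
n=1: pose=(0,-4,E); sL=40/41, sR=8/13; mL=-424/533, mR=68/533; mL+mR=-356/533 → advance -1; mR−mL=12/13 → turn +1·90°
n=2: pose=(-1,-4,N); sL=25/36, sR=25/26; mL=-775/936, mR=575/936; mL+mR=-25/117 → advance -1; mR−mL=75/52 → turn +1·90°
n=3: pose=(-1,-5,W); sL=200/493, sR=40/73; mL=-17160/35989, mR=12420/35989; mL+mR=-4740/35989 → advance -1; mR−mL=60/73 → turn +1·90°
n=4: pose=(0,-5,S); sL=20/41, sR=100/241; mL=-4460/9881, mR=1690/9881; mL+mR=-2770/9881 → advance -1; mR−mL=150/241 → turn +1·90°

0 20/41 100/241 -4460/9881 1690/9881 0 -5 S
1 40/41 8/13 -424/533 68/533 0 -4 E
2 25/36 25/26 -775/936 575/936 -1 -4 N
3 200/493 40/73 -17160/35989 12420/35989 -1 -5 W
4 20/41 100/241 -4460/9881 1690/9881 0 -5 S
final 0 -4 E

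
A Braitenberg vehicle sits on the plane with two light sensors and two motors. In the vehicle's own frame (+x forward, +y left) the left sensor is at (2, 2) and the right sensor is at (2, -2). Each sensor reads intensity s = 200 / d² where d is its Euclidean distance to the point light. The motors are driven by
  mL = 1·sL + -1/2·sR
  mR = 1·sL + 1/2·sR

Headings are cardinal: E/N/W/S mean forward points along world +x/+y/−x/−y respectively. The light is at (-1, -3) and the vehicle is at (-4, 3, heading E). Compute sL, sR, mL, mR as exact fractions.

40/13 200/17 -620/221 1980/221

left sensor world pos  = (-2, 5); dL² = 65
right sensor world pos = (-2, 1); dR² = 17
sL = 200/65 = 40/13
sR = 200/17 = 200/17
mL = 1·sL + -1/2·sR = -620/221
mR = 1·sL + 1/2·sR = 1980/221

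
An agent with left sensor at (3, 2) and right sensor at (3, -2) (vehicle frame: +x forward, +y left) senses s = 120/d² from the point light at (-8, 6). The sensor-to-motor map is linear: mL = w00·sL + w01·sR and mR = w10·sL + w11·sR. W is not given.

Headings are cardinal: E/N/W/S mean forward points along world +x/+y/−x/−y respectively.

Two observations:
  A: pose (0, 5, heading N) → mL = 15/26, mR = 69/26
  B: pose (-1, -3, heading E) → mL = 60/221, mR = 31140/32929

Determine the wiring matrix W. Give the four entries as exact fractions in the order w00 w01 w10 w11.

0 1/2 1/2 1

obs A: pose=(0,5,N) → sL=3, sR=15/13, mL=15/26, mR=69/26
obs B: pose=(-1,-3,E) → sL=120/149, sR=120/221, mL=60/221, mR=31140/32929
sensor matrix S = [[3, 15/13], [120/149, 120/221]]; det S = 23040/32929
solve [mL_A; mL_B] = S·[w00; w01] and [mR_A; mR_B] = S·[w10; w11]:
  w00 = 0, w01 = 1/2, w10 = 1/2, w11 = 1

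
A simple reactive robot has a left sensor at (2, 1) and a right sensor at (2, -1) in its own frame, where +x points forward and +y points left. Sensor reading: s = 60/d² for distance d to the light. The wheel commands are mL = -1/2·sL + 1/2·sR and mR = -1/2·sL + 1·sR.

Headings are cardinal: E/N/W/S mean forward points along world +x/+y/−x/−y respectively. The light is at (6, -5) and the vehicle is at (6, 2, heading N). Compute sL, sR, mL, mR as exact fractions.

30/41 30/41 0 15/41

left sensor world pos  = (5, 4); dL² = 82
right sensor world pos = (7, 4); dR² = 82
sL = 60/82 = 30/41
sR = 60/82 = 30/41
mL = -1/2·sL + 1/2·sR = 0
mR = -1/2·sL + 1·sR = 15/41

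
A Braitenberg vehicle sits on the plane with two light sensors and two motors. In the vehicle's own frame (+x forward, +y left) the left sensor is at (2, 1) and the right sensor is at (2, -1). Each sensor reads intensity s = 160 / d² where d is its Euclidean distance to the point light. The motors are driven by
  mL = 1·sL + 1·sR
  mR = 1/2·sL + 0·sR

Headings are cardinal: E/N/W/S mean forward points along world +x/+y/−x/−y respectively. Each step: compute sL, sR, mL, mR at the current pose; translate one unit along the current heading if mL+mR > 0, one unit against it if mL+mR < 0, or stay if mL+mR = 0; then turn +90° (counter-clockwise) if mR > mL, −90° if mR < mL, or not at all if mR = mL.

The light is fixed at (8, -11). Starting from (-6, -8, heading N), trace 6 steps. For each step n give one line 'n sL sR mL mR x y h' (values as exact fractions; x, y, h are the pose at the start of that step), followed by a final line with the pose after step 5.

n=0: pose=(-6,-8,N); sL=16/25, sR=80/97; mL=3552/2425, mR=8/25; mL+mR=4328/2425 → advance +1; mR−mL=-2776/2425 → turn -1·90°
n=1: pose=(-6,-7,E); sL=160/169, sR=160/153; mL=51520/25857, mR=80/169; mL+mR=63760/25857 → advance +1; mR−mL=-39280/25857 → turn -1·90°
n=2: pose=(-5,-7,S); sL=40/37, sR=4/5; mL=348/185, mR=20/37; mL+mR=448/185 → advance +1; mR−mL=-248/185 → turn -1·90°
n=3: pose=(-5,-8,W); sL=160/229, sR=160/241; mL=75200/55189, mR=80/229; mL+mR=94480/55189 → advance +1; mR−mL=-55920/55189 → turn -1·90°
n=4: pose=(-6,-8,N); sL=16/25, sR=80/97; mL=3552/2425, mR=8/25; mL+mR=4328/2425 → advance +1; mR−mL=-2776/2425 → turn -1·90°
n=5: pose=(-6,-7,E); sL=160/169, sR=160/153; mL=51520/25857, mR=80/169; mL+mR=63760/25857 → advance +1; mR−mL=-39280/25857 → turn -1·90°

0 16/25 80/97 3552/2425 8/25 -6 -8 N
1 160/169 160/153 51520/25857 80/169 -6 -7 E
2 40/37 4/5 348/185 20/37 -5 -7 S
3 160/229 160/241 75200/55189 80/229 -5 -8 W
4 16/25 80/97 3552/2425 8/25 -6 -8 N
5 160/169 160/153 51520/25857 80/169 -6 -7 E
final -5 -7 S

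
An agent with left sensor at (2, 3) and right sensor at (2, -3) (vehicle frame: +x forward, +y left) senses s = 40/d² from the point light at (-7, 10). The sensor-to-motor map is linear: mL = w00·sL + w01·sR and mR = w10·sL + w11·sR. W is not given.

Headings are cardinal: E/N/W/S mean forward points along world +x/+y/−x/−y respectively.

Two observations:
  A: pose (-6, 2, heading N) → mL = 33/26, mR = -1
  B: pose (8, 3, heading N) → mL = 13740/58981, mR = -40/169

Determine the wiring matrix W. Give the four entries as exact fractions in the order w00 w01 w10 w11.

1/2 1 -1 0

obs A: pose=(-6,2,N) → sL=1, sR=10/13, mL=33/26, mR=-1
obs B: pose=(8,3,N) → sL=40/169, sR=40/349, mL=13740/58981, mR=-40/169
sensor matrix S = [[1, 10/13], [40/169, 40/349]]; det S = -51720/766753
solve [mL_A; mL_B] = S·[w00; w01] and [mR_A; mR_B] = S·[w10; w11]:
  w00 = 1/2, w01 = 1, w10 = -1, w11 = 0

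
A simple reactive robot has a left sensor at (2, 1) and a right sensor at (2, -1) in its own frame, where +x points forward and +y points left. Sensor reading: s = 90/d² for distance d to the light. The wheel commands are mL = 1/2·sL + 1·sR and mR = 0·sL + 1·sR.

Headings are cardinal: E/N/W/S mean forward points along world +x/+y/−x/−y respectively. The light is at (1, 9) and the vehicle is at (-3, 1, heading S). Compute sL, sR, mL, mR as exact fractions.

90/109 18/25 3087/2725 18/25

left sensor world pos  = (-2, -1); dL² = 109
right sensor world pos = (-4, -1); dR² = 125
sL = 90/109 = 90/109
sR = 90/125 = 18/25
mL = 1/2·sL + 1·sR = 3087/2725
mR = 0·sL + 1·sR = 18/25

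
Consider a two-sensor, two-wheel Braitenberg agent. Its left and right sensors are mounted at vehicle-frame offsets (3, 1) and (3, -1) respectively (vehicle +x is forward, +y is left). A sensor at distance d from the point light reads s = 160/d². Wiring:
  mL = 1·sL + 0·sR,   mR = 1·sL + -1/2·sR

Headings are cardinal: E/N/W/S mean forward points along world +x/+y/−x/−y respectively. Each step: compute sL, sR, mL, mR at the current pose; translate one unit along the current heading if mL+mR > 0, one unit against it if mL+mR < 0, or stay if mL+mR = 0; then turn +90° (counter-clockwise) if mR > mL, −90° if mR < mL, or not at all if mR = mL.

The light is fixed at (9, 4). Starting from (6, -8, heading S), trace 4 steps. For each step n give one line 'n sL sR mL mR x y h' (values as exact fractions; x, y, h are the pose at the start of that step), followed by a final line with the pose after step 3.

n=0: pose=(6,-8,S); sL=160/229, sR=160/241; mL=160/229, mR=20240/55189; mL+mR=58800/55189 → advance +1; mR−mL=-80/241 → turn -1·90°
n=1: pose=(6,-9,W); sL=20/29, sR=8/9; mL=20/29, mR=64/261; mL+mR=244/261 → advance +1; mR−mL=-4/9 → turn -1·90°
n=2: pose=(5,-9,N); sL=32/25, sR=160/109; mL=32/25, mR=1488/2725; mL+mR=4976/2725 → advance +1; mR−mL=-80/109 → turn -1·90°
n=3: pose=(5,-8,E); sL=80/61, sR=16/17; mL=80/61, mR=872/1037; mL+mR=2232/1037 → advance +1; mR−mL=-8/17 → turn -1·90°

0 160/229 160/241 160/229 20240/55189 6 -8 S
1 20/29 8/9 20/29 64/261 6 -9 W
2 32/25 160/109 32/25 1488/2725 5 -9 N
3 80/61 16/17 80/61 872/1037 5 -8 E
final 6 -8 S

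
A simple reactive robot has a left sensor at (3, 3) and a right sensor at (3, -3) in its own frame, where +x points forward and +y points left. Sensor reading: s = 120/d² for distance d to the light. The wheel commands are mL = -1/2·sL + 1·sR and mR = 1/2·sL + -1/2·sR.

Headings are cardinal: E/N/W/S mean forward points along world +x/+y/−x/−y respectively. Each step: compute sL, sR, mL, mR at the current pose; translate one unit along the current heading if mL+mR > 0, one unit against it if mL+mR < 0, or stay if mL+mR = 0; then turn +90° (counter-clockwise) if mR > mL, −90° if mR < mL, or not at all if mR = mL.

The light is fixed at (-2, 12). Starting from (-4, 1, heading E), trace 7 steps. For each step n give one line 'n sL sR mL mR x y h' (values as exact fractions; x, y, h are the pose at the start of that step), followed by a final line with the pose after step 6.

n=0: pose=(-4,1,E); sL=24/13, sR=120/197; mL=-804/2561, mR=1584/2561; mL+mR=60/197 → advance +1; mR−mL=2388/2561 → turn +1·90°
n=1: pose=(-3,1,N); sL=3/2, sR=30/17; mL=69/68, mR=-9/68; mL+mR=15/17 → advance +1; mR−mL=-39/34 → turn -1·90°
n=2: pose=(-3,2,E); sL=120/53, sR=120/173; mL=-4020/9169, mR=7200/9169; mL+mR=60/173 → advance +1; mR−mL=11220/9169 → turn +1·90°
n=3: pose=(-2,2,N); sL=60/29, sR=60/29; mL=30/29, mR=0; mL+mR=30/29 → advance +1; mR−mL=-30/29 → turn -1·90°
n=4: pose=(-2,3,E); sL=8/3, sR=40/51; mL=-28/51, mR=16/17; mL+mR=20/51 → advance +1; mR−mL=76/51 → turn +1·90°
n=5: pose=(-1,3,N); sL=3, sR=30/13; mL=21/26, mR=9/26; mL+mR=15/13 → advance +1; mR−mL=-6/13 → turn -1·90°
n=6: pose=(-1,4,E); sL=120/41, sR=120/137; mL=-3300/5617, mR=5760/5617; mL+mR=60/137 → advance +1; mR−mL=9060/5617 → turn +1·90°

0 24/13 120/197 -804/2561 1584/2561 -4 1 E
1 3/2 30/17 69/68 -9/68 -3 1 N
2 120/53 120/173 -4020/9169 7200/9169 -3 2 E
3 60/29 60/29 30/29 0 -2 2 N
4 8/3 40/51 -28/51 16/17 -2 3 E
5 3 30/13 21/26 9/26 -1 3 N
6 120/41 120/137 -3300/5617 5760/5617 -1 4 E
final 0 4 N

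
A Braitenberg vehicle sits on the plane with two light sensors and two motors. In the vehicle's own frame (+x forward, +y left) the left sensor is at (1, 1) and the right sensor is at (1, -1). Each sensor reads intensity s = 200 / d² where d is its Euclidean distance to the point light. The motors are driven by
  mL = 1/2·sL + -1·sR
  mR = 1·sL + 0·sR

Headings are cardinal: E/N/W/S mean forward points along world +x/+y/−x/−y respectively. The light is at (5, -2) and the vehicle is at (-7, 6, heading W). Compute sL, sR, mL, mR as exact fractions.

left sensor world pos  = (-8, 5); dL² = 218
right sensor world pos = (-8, 7); dR² = 250
sL = 200/218 = 100/109
sR = 200/250 = 4/5
mL = 1/2·sL + -1·sR = -186/545
mR = 1·sL + 0·sR = 100/109

100/109 4/5 -186/545 100/109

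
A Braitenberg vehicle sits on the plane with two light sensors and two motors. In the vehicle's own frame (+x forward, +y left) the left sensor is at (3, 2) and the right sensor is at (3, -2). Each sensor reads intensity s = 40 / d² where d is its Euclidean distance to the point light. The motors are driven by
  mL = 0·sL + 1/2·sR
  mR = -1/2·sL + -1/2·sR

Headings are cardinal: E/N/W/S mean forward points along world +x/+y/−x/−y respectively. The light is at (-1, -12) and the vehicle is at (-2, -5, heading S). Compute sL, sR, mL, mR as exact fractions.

40/17 8/5 4/5 -168/85

left sensor world pos  = (0, -8); dL² = 17
right sensor world pos = (-4, -8); dR² = 25
sL = 40/17 = 40/17
sR = 40/25 = 8/5
mL = 0·sL + 1/2·sR = 4/5
mR = -1/2·sL + -1/2·sR = -168/85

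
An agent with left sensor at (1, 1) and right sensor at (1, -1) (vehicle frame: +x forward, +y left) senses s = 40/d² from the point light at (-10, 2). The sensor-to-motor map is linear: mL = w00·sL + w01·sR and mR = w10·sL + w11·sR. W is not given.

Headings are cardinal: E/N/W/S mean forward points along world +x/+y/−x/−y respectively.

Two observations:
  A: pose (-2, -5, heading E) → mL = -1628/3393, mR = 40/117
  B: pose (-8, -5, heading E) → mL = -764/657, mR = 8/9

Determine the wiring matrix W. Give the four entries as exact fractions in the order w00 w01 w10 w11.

obs A: pose=(-2,-5,E) → sL=40/117, sR=8/29, mL=-1628/3393, mR=40/117
obs B: pose=(-8,-5,E) → sL=8/9, sR=40/73, mL=-764/657, mR=8/9
sensor matrix S = [[40/117, 8/29], [8/9, 40/73]]; det S = -14336/247689
solve [mL_A; mL_B] = S·[w00; w01] and [mR_A; mR_B] = S·[w10; w11]:
  w00 = -1, w01 = -1/2, w10 = 1, w11 = 0

-1 -1/2 1 0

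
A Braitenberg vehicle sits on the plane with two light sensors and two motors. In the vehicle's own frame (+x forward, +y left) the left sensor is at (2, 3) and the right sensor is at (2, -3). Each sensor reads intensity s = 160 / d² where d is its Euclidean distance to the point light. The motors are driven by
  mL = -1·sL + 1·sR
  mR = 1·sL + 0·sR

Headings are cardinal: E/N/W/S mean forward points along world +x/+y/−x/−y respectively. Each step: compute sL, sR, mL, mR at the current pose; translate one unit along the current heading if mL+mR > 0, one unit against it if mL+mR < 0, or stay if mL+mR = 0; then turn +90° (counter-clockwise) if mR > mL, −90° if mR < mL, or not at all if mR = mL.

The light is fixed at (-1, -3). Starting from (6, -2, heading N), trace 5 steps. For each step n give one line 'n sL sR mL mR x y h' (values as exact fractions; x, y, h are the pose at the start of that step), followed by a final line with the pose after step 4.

n=0: pose=(6,-2,N); sL=32/5, sR=160/109; mL=-2688/545, mR=32/5; mL+mR=160/109 → advance +1; mR−mL=6176/545 → turn +1·90°
n=1: pose=(6,-1,W); sL=80/13, sR=16/5; mL=-192/65, mR=80/13; mL+mR=16/5 → advance +1; mR−mL=592/65 → turn +1·90°
n=2: pose=(5,-1,S); sL=160/81, sR=160/9; mL=1280/81, mR=160/81; mL+mR=160/9 → advance +1; mR−mL=-1120/81 → turn -1·90°
n=3: pose=(5,-2,W); sL=8, sR=5; mL=-3, mR=8; mL+mR=5 → advance +1; mR−mL=11 → turn +1·90°
n=4: pose=(4,-2,S); sL=32/13, sR=32; mL=384/13, mR=32/13; mL+mR=32 → advance +1; mR−mL=-352/13 → turn -1·90°

0 32/5 160/109 -2688/545 32/5 6 -2 N
1 80/13 16/5 -192/65 80/13 6 -1 W
2 160/81 160/9 1280/81 160/81 5 -1 S
3 8 5 -3 8 5 -2 W
4 32/13 32 384/13 32/13 4 -2 S
final 4 -3 W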